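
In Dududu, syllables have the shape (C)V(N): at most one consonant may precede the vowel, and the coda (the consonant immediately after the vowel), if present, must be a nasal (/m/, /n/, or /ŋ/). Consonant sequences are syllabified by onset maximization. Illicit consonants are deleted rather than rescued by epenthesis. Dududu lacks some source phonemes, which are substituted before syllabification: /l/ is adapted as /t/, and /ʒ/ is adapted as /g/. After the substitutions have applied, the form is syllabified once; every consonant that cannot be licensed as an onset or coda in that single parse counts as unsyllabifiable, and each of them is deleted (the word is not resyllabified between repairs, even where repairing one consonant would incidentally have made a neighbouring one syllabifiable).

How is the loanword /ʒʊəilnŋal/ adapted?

Substitution: /ʒ/ → /g/, /l/ → /t/, giving /gʊəitnŋat/.
Syllabifying with onset maximization leaves /t/, /n/, /t/ stranded (only a nasal (/m/, /n/, or /ŋ/) is licensed in coda position; onsets are limited to one consonant).
Deletion applies to /t/, /n/, /t/.

gʊəiŋa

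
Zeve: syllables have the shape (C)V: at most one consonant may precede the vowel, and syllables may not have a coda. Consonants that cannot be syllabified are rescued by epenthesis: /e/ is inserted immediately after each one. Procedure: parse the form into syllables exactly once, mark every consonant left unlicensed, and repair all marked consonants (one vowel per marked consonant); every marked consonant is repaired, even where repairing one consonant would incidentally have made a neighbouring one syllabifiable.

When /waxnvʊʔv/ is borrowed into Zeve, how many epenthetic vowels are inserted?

The unsyllabifiable consonants are /x/, /n/, /ʔ/, /v/; each receives one epenthetic vowel.

4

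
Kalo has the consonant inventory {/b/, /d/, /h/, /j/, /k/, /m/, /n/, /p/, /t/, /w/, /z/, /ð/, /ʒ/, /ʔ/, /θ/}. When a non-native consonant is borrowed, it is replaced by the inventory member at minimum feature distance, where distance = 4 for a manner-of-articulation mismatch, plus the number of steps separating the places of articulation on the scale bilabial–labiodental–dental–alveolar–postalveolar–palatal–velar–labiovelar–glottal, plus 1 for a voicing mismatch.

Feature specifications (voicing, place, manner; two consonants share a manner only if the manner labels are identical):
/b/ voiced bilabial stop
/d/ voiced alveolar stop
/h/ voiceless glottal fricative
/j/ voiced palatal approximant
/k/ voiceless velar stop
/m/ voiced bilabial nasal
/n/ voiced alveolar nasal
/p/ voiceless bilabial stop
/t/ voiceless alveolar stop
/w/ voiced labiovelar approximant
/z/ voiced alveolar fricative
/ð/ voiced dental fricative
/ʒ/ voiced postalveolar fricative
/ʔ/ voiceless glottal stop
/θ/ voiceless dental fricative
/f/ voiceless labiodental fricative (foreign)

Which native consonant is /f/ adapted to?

θ

/θ/ is closest: same manner (fricative), place distance 1 (labiodental→dental), same voicing; total 1. Next closest is /ð/ at distance 2.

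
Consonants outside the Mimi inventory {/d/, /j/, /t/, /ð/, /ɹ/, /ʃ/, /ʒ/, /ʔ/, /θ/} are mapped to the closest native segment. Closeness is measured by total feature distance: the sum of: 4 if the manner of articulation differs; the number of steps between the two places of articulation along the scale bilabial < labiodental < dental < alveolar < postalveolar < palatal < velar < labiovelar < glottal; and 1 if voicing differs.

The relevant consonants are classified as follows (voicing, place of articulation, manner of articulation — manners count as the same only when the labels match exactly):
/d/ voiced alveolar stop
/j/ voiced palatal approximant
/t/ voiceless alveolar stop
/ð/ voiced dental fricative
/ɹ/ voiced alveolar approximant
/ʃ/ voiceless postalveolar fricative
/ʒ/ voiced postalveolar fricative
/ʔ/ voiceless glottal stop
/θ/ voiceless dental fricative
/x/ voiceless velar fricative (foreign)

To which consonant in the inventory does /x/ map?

/ʃ/ is closest: same manner (fricative), place distance 2 (velar→postalveolar), same voicing; total 2. Next closest is /ʒ/ at distance 3.

ʃ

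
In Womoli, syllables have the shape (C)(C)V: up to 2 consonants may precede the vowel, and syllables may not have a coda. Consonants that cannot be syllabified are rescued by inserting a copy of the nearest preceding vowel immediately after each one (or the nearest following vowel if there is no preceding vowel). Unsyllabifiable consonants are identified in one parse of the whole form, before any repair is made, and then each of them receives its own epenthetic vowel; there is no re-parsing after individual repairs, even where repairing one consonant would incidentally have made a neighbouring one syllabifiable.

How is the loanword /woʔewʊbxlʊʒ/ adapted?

woʔewʊbʊxlʊʒʊ

Under (C)(C)V, the unsyllabifiable consonants are /b/, /ʒ/ (no codas are permitted; onsets may contain at most 2 consonants).
Each unlicensed consonant becomes the onset of a new syllable: /b/ → /bʊ/, /ʒ/ → /ʒʊ/.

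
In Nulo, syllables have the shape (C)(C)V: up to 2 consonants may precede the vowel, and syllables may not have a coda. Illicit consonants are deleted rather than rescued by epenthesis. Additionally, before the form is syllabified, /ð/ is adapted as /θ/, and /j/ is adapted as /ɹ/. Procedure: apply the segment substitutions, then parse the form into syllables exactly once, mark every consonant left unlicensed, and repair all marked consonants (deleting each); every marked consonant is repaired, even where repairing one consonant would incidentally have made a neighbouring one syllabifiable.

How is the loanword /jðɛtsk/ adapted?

Substitution: /j/ → /ɹ/, /ð/ → /θ/, giving /ɹθɛtsk/.
Syllabifying with onset maximization leaves /t/, /s/, /k/ stranded (no codas are permitted; onsets may contain at most 2 consonants).
Deletion applies to /t/, /s/, /k/.

ɹθɛ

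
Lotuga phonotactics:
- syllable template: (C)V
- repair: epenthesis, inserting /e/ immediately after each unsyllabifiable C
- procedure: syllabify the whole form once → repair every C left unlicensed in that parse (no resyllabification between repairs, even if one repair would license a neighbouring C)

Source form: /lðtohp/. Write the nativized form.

leðetohepe

Under (C)V, the unsyllabifiable consonants are /l/, /ð/, /h/, /p/ (no codas are permitted; onsets are limited to one consonant).
Inserting the epenthetic vowel yields /l/ → /le/, /ð/ → /ðe/, /h/ → /he/, /p/ → /pe/.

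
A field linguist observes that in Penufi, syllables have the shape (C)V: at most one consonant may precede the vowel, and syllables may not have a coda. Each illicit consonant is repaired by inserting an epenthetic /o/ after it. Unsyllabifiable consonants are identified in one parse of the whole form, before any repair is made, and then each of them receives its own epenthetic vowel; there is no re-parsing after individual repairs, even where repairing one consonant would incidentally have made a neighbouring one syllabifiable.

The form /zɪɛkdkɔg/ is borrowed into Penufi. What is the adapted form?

zɪɛkodokɔgo

The consonants /k/, /d/, /g/ cannot be parsed into a legal (C)V syllable (no codas are permitted; onsets are limited to one consonant).
Inserting the epenthetic vowel yields /k/ → /ko/, /d/ → /do/, /g/ → /go/.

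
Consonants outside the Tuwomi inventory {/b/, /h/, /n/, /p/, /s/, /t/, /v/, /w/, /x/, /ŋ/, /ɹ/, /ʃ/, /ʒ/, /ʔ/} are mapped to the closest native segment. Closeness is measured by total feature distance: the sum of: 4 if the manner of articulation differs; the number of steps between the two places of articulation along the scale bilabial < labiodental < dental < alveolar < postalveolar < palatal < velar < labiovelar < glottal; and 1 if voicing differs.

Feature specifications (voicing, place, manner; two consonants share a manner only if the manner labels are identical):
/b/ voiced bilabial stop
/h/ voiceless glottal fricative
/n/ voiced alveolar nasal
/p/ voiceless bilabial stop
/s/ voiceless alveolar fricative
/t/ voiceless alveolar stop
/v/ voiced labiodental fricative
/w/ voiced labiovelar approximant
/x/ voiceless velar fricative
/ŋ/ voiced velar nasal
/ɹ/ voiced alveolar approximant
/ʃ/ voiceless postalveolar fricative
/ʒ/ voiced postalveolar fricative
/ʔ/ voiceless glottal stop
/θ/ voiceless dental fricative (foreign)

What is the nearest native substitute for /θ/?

s

/s/ is closest: same manner (fricative), place distance 1 (dental→alveolar), same voicing; total 1. Next closest is /v/ at distance 2.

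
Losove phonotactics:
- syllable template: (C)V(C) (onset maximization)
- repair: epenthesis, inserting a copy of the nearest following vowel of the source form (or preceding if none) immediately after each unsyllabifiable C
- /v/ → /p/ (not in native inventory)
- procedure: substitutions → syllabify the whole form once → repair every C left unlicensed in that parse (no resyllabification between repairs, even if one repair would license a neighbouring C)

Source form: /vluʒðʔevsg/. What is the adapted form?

Substitution: /v/ → /p/, giving /pluʒðʔepsg/.
The consonants /p/, /ð/, /s/, /g/ cannot be parsed into a legal (C)V(C) syllable (at most one coda consonant is licensed; onsets are limited to one consonant).
Inserting the epenthetic vowel yields /p/ → /pu/, /ð/ → /ðe/, /s/ → /se/, /g/ → /ge/.

puluʒðeʔepsege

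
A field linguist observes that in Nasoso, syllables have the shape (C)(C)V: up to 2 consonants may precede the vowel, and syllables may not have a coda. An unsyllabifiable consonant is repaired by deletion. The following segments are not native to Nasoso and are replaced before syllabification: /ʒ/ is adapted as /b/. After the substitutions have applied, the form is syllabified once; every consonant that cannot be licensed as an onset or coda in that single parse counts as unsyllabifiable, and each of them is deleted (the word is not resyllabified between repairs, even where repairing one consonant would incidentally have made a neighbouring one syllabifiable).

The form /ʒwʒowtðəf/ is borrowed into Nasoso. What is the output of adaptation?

Substitution: /ʒ/ → /b/, giving /bwbowtðəf/.
Syllabifying with onset maximization leaves /b/, /w/, /f/ stranded (no codas are permitted; onsets may contain at most 2 consonants).
Each unlicensed consonant is deleted: /b/, /w/, /f/.

wbotðə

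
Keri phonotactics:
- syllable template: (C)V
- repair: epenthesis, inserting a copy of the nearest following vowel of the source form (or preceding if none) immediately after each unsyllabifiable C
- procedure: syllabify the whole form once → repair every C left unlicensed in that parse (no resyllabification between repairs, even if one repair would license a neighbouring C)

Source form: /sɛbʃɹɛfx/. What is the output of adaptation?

sɛbɛʃɛɹɛfɛxɛ

Under (C)V, the unsyllabifiable consonants are /b/, /ʃ/, /f/, /x/ (no codas are permitted; onsets are limited to one consonant).
Inserting the epenthetic vowel yields /b/ → /bɛ/, /ʃ/ → /ʃɛ/, /f/ → /fɛ/, /x/ → /xɛ/.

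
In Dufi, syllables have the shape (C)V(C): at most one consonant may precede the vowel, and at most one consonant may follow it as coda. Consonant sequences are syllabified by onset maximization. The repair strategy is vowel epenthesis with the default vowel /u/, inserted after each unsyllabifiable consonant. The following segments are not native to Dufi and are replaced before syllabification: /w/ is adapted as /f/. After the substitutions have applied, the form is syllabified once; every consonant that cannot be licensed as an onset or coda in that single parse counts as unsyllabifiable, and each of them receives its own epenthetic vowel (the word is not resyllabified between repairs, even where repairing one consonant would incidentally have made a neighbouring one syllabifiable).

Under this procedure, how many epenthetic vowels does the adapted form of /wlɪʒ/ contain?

After substitution the input is /flɪʒ/.
The unsyllabifiable consonants are /f/; each receives one epenthetic vowel.

1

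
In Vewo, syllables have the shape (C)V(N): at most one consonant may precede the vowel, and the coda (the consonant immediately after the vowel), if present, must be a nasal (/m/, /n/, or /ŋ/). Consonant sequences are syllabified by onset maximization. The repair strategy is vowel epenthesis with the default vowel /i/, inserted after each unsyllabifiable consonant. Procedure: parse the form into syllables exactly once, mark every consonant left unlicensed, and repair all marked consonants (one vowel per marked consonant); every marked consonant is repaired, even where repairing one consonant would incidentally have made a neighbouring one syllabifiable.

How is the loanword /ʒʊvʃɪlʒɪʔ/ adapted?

The consonants /v/, /l/, /ʔ/ cannot be parsed into a legal (C)V(N) syllable (only a nasal (/m/, /n/, or /ŋ/) is licensed in coda position; onsets are limited to one consonant).
Each unlicensed consonant becomes the onset of a new syllable: /v/ → /vi/, /l/ → /li/, /ʔ/ → /ʔi/.

ʒʊviʃɪliʒɪʔi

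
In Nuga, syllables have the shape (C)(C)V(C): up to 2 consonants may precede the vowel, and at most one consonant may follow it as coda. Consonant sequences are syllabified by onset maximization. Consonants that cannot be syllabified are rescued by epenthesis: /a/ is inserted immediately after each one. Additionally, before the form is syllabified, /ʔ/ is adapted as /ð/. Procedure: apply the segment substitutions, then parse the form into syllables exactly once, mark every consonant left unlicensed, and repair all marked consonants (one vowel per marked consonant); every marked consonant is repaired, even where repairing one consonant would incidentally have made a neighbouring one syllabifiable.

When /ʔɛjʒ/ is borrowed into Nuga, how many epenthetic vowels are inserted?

1

After substitution the input is /ðɛjʒ/.
The unsyllabifiable consonants are /ʒ/; each receives one epenthetic vowel.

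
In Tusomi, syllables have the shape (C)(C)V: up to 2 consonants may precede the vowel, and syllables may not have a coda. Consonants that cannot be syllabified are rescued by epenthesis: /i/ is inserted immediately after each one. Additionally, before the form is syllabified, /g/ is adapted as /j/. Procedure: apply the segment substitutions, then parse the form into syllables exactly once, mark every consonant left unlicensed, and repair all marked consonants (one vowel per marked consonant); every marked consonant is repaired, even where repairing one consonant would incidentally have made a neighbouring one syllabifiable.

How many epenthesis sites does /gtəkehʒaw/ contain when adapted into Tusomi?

1

After substitution the input is /jtəkehʒaw/.
The unsyllabifiable consonants are /w/; each receives one epenthetic vowel.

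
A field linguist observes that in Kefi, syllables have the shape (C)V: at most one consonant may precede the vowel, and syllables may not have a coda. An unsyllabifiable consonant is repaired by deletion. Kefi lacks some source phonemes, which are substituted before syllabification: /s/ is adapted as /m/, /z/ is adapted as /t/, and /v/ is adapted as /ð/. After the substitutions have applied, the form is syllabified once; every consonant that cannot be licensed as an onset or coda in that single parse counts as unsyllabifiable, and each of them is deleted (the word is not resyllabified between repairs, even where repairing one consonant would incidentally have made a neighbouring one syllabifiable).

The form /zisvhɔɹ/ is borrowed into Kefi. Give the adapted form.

Substitution: /z/ → /t/, /s/ → /m/, /v/ → /ð/, giving /timðhɔɹ/.
The consonants /m/, /ð/, /ɹ/ cannot be parsed into a legal (C)V syllable (no codas are permitted; onsets are limited to one consonant).
Deletion applies to /m/, /ð/, /ɹ/.

tihɔ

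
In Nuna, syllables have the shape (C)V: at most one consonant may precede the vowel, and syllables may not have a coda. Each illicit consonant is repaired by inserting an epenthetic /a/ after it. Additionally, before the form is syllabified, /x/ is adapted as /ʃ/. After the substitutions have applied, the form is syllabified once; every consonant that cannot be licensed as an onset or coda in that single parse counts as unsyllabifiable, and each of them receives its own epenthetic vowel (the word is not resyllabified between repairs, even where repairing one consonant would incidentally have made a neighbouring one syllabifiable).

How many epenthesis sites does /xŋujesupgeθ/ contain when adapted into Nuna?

3

After substitution the input is /ʃŋujesupgeθ/.
The unsyllabifiable consonants are /ʃ/, /p/, /θ/; each receives one epenthetic vowel.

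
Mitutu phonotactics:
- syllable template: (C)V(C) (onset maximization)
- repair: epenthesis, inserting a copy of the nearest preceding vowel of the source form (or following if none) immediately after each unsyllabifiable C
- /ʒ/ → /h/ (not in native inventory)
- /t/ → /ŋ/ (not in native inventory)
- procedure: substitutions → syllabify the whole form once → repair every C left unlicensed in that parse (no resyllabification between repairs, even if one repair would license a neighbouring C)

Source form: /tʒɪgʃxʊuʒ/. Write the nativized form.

ŋɪhɪgʃɪxʊuh

Substitution: /t/ → /ŋ/, /ʒ/ → /h/, giving /ŋhɪgʃxʊuh/.
Syllabifying with onset maximization leaves /ŋ/, /ʃ/ stranded (at most one coda consonant is licensed; onsets are limited to one consonant).
Epenthesis after each stranded consonant: /ŋ/ → /ŋɪ/, /ʃ/ → /ʃɪ/.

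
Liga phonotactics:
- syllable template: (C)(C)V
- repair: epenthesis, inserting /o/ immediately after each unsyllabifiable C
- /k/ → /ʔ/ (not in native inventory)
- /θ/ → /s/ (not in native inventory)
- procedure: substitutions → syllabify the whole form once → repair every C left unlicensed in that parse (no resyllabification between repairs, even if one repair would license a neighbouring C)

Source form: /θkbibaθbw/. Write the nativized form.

Substitution: /θ/ → /s/, /k/ → /ʔ/, giving /sʔbibasbw/.
Under (C)(C)V, the unsyllabifiable consonants are /s/, /s/, /b/, /w/ (no codas are permitted; onsets may contain at most 2 consonants).
Inserting the epenthetic vowel yields /s/ → /so/, /s/ → /so/, /b/ → /bo/, /w/ → /wo/.

soʔbibasobowo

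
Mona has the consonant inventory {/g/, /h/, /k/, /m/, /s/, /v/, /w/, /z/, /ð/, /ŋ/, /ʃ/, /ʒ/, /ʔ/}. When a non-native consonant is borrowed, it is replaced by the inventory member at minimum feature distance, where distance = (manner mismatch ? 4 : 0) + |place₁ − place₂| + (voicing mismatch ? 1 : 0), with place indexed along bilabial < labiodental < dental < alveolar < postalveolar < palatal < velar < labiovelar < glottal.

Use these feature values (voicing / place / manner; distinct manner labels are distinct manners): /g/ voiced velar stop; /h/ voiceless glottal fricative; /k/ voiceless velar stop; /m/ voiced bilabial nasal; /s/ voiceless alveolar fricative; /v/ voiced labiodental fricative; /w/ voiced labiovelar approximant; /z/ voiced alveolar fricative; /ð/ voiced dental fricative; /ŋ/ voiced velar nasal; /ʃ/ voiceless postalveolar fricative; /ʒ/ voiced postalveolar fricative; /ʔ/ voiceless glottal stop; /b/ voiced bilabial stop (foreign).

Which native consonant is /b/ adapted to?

/m/ is closest: manner differs (stop→nasal, +4), place distance 0 (bilabial→bilabial), same voicing; total 4. Next closest is /v/ at distance 5.

m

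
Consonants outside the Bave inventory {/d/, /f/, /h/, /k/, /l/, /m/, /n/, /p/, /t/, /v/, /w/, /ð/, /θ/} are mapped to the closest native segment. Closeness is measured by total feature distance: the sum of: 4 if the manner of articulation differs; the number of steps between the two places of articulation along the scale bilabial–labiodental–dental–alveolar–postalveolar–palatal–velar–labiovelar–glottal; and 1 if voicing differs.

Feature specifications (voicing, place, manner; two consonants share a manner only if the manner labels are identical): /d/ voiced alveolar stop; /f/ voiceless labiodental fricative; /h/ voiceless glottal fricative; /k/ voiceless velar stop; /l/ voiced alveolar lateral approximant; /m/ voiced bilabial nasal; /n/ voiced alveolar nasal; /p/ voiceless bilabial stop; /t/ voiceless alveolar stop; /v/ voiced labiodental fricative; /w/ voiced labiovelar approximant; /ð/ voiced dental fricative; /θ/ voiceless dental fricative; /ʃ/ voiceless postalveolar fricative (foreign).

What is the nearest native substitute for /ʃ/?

θ

/θ/ is closest: same manner (fricative), place distance 2 (postalveolar→dental), same voicing; total 2. Next closest is /f/ at distance 3.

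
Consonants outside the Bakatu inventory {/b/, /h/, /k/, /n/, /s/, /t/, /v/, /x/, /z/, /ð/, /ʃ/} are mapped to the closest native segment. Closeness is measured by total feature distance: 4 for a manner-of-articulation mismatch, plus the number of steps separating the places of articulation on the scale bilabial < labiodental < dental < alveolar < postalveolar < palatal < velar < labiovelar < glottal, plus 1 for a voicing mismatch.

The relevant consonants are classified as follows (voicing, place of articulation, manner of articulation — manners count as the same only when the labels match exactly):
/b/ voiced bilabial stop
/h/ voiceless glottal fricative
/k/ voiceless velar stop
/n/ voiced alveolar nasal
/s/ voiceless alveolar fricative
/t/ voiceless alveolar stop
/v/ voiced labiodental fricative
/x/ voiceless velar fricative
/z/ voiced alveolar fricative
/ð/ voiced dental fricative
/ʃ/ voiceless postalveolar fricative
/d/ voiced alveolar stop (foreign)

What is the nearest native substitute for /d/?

t

/t/ is closest: same manner (stop), place distance 0 (alveolar→alveolar), voicing differs (+1); total 1. Next closest is /b/ at distance 3.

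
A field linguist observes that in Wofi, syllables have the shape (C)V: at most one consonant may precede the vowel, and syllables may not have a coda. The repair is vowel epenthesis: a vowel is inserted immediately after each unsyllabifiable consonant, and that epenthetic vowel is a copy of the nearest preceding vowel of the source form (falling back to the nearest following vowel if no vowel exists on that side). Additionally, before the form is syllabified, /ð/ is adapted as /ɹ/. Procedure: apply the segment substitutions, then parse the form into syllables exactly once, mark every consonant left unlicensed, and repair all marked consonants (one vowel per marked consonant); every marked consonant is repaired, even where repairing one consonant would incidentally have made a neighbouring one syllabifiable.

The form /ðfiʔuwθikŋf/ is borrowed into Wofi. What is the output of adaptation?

ɹifiʔuwuθikiŋifi

Substitution: /ð/ → /ɹ/, giving /ɹfiʔuwθikŋf/.
Syllabifying with onset maximization leaves /ɹ/, /w/, /k/, /ŋ/, /f/ stranded (no codas are permitted; onsets are limited to one consonant).
Each unlicensed consonant becomes the onset of a new syllable: /ɹ/ → /ɹi/, /w/ → /wu/, /k/ → /ki/, /ŋ/ → /ŋi/, /f/ → /fi/.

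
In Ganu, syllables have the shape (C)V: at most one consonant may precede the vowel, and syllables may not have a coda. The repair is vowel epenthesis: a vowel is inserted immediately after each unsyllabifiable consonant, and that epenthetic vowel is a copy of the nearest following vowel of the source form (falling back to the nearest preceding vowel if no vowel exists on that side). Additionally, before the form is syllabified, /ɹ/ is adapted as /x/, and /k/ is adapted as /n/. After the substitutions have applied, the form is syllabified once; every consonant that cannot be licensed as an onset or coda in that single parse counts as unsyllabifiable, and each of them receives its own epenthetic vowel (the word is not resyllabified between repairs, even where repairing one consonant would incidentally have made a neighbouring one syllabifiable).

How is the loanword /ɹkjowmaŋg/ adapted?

xonojowamaŋaga

Substitution: /ɹ/ → /x/, /k/ → /n/, giving /xnjowmaŋg/.
Syllabifying with onset maximization leaves /x/, /n/, /w/, /ŋ/, /g/ stranded (no codas are permitted; onsets are limited to one consonant).
Inserting the epenthetic vowel yields /x/ → /xo/, /n/ → /no/, /w/ → /wa/, /ŋ/ → /ŋa/, /g/ → /ga/.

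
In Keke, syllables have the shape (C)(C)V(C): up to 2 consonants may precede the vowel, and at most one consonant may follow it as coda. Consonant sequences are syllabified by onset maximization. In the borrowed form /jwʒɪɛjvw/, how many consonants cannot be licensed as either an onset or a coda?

3

The consonants /j/, /v/, /w/ cannot be parsed into a legal (C)(C)V(C) syllable (at most one coda consonant is licensed; onsets may contain at most 2 consonants).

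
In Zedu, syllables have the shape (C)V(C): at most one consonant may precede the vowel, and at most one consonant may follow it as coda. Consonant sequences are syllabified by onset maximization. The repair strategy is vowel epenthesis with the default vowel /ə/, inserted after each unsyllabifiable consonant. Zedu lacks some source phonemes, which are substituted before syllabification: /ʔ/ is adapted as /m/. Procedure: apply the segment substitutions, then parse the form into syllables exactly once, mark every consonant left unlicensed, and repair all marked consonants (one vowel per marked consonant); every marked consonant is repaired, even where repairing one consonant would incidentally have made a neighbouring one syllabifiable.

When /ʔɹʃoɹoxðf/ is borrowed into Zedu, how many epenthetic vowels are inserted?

4

After substitution the input is /mɹʃoɹoxðf/.
The unsyllabifiable consonants are /m/, /ɹ/, /ð/, /f/; each receives one epenthetic vowel.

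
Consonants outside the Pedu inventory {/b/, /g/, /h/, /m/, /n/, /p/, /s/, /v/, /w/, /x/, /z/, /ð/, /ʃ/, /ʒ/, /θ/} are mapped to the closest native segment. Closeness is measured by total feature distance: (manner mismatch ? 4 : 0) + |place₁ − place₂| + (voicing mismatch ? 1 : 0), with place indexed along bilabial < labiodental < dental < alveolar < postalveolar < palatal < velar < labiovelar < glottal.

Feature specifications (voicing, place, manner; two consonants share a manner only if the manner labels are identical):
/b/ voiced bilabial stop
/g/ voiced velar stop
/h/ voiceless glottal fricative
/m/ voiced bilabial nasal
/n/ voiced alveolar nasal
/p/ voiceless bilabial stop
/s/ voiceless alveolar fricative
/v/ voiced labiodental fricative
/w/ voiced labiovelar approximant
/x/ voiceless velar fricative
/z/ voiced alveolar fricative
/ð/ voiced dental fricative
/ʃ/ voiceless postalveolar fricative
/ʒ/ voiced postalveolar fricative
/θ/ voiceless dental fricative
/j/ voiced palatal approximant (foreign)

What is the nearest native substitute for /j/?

/w/ is closest: same manner (approximant), place distance 2 (palatal→labiovelar), same voicing; total 2. Next closest is /g/ at distance 5.

w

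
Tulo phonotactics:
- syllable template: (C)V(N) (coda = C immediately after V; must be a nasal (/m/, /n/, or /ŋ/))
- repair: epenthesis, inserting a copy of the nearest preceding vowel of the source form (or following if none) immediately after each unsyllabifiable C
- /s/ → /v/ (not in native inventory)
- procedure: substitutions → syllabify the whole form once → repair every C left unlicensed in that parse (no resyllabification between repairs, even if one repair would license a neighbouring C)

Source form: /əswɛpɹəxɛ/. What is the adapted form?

Substitution: /s/ → /v/, giving /əvwɛpɹəxɛ/.
Under (C)V(N), the unsyllabifiable consonants are /v/, /p/ (only a nasal (/m/, /n/, or /ŋ/) is licensed in coda position; onsets are limited to one consonant).
Each unlicensed consonant becomes the onset of a new syllable: /v/ → /və/, /p/ → /pɛ/.

əvəwɛpɛɹəxɛ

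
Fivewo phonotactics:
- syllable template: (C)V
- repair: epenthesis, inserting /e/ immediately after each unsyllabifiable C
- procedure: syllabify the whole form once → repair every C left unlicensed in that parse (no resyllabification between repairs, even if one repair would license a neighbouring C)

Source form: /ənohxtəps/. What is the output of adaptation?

The consonants /h/, /x/, /p/, /s/ cannot be parsed into a legal (C)V syllable (no codas are permitted; onsets are limited to one consonant).
Epenthesis after each stranded consonant: /h/ → /he/, /x/ → /xe/, /p/ → /pe/, /s/ → /se/.

ənohexetəpese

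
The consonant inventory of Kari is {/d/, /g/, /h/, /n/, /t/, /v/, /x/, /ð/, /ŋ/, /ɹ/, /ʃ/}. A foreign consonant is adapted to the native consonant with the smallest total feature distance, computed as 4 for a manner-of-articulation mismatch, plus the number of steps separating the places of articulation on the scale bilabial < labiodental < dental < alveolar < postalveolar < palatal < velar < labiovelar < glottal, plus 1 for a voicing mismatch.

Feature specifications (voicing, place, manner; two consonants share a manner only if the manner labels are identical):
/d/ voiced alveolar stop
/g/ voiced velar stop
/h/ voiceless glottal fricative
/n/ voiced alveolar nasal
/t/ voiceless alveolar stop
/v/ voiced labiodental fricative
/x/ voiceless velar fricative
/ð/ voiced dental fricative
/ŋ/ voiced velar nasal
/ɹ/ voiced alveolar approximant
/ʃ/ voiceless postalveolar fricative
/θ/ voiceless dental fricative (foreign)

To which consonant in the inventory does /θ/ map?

ð

/ð/ is closest: same manner (fricative), place distance 0 (dental→dental), voicing differs (+1); total 1. Next closest is /v/ at distance 2.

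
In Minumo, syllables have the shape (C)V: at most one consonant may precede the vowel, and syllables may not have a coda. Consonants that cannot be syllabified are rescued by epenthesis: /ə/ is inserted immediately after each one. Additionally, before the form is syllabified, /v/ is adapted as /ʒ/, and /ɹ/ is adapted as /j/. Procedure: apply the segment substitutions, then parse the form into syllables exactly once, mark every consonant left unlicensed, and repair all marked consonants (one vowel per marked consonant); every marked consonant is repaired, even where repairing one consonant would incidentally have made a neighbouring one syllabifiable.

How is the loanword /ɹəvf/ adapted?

jəʒəfə

Substitution: /ɹ/ → /j/, /v/ → /ʒ/, giving /jəʒf/.
Under (C)V, the unsyllabifiable consonants are /ʒ/, /f/ (no codas are permitted; onsets are limited to one consonant).
Inserting the epenthetic vowel yields /ʒ/ → /ʒə/, /f/ → /fə/.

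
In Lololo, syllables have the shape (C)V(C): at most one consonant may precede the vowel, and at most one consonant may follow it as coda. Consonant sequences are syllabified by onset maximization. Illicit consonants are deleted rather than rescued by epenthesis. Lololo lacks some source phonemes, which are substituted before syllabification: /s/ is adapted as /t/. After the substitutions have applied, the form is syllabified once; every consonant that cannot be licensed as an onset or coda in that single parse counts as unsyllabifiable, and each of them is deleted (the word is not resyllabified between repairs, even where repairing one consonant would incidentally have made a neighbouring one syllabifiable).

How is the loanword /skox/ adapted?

Substitution: /s/ → /t/, giving /tkox/.
Under (C)V(C), the unsyllabifiable consonants are /t/ (at most one coda consonant is licensed; onsets are limited to one consonant).
Deleting the stranded consonants removes /t/.

kox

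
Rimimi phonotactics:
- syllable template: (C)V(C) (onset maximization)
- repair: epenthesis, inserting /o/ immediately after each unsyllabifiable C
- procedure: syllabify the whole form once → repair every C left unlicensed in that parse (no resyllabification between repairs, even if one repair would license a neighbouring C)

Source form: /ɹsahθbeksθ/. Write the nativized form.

The consonants /ɹ/, /θ/, /s/, /θ/ cannot be parsed into a legal (C)V(C) syllable (at most one coda consonant is licensed; onsets are limited to one consonant).
Inserting the epenthetic vowel yields /ɹ/ → /ɹo/, /θ/ → /θo/, /s/ → /so/, /θ/ → /θo/.

ɹosahθobeksoθo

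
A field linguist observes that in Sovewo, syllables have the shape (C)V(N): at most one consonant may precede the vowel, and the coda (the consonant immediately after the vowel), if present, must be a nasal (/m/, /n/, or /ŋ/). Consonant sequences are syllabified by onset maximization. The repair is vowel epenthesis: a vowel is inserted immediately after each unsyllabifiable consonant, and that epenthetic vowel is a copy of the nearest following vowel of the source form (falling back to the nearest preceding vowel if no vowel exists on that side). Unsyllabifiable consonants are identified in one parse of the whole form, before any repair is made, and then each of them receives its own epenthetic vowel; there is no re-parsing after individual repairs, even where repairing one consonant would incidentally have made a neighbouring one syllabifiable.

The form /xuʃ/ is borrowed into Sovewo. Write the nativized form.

The consonants /ʃ/ cannot be parsed into a legal (C)V(N) syllable (only a nasal (/m/, /n/, or /ŋ/) is licensed in coda position; onsets are limited to one consonant).
Epenthesis after each stranded consonant: /ʃ/ → /ʃu/.

xuʃu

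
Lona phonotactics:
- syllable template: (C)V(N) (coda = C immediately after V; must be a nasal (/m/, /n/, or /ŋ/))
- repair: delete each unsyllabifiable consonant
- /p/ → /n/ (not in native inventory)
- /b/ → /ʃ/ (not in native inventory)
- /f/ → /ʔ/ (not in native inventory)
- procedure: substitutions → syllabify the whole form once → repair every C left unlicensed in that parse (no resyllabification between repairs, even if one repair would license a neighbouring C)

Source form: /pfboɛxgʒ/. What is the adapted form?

ʃoɛ

Substitution: /p/ → /n/, /f/ → /ʔ/, /b/ → /ʃ/, giving /nʔʃoɛxgʒ/.
Syllabifying with onset maximization leaves /n/, /ʔ/, /x/, /g/, /ʒ/ stranded (only a nasal (/m/, /n/, or /ŋ/) is licensed in coda position; onsets are limited to one consonant).
Deleting the stranded consonants removes /n/, /ʔ/, /x/, /g/, /ʒ/.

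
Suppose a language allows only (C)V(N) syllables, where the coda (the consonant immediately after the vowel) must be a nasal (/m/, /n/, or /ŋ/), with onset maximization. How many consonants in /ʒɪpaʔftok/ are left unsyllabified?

Under (C)V(N), the unsyllabifiable consonants are /ʔ/, /f/, /k/ (only a nasal (/m/, /n/, or /ŋ/) is licensed in coda position; onsets are limited to one consonant).

3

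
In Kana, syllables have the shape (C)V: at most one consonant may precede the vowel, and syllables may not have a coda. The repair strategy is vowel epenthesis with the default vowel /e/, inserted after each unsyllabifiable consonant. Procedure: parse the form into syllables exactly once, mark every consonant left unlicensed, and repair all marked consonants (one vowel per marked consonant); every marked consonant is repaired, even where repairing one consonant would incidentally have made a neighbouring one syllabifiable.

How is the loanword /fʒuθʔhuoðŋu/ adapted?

Syllabifying with onset maximization leaves /f/, /θ/, /ʔ/, /ð/ stranded (no codas are permitted; onsets are limited to one consonant).
Each unlicensed consonant becomes the onset of a new syllable: /f/ → /fe/, /θ/ → /θe/, /ʔ/ → /ʔe/, /ð/ → /ðe/.

feʒuθeʔehuoðeŋu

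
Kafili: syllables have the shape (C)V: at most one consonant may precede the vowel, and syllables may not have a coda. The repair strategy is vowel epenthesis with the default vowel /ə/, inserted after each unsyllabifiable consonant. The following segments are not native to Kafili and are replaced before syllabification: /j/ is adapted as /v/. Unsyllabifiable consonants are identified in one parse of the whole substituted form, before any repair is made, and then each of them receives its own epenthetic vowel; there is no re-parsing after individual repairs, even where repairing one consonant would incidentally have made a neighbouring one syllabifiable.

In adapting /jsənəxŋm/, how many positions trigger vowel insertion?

After substitution the input is /vsənəxŋm/.
The unsyllabifiable consonants are /v/, /x/, /ŋ/, /m/; each receives one epenthetic vowel.

4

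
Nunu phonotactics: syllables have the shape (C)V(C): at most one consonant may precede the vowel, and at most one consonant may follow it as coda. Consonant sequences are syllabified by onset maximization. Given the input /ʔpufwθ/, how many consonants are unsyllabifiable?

The consonants /ʔ/, /w/, /θ/ cannot be parsed into a legal (C)V(C) syllable (at most one coda consonant is licensed; onsets are limited to one consonant).

3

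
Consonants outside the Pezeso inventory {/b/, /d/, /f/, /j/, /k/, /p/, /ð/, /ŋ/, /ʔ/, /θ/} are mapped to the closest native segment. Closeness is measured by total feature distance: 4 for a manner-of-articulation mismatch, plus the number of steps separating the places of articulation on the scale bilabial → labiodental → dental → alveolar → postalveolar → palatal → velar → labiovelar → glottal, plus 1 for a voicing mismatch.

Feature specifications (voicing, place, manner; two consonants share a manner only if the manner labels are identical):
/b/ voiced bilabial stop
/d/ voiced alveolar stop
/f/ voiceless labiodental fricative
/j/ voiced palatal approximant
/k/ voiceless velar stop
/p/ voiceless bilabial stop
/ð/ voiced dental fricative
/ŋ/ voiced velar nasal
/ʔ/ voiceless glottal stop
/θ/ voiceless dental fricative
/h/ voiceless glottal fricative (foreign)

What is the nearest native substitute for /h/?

/ʔ/ is closest: manner differs (fricative→stop, +4), place distance 0 (glottal→glottal), same voicing; total 4. Next closest is /k/ at distance 6.

ʔ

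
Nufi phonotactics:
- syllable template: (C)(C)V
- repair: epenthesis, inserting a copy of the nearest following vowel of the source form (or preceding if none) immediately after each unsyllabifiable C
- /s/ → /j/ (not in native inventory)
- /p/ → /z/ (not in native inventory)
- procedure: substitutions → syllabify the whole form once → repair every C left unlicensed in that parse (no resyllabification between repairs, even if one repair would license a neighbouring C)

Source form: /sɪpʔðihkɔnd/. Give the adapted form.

Substitution: /s/ → /j/, /p/ → /z/, giving /jɪzʔðihkɔnd/.
Syllabifying with onset maximization leaves /z/, /n/, /d/ stranded (no codas are permitted; onsets may contain at most 2 consonants).
Each unlicensed consonant becomes the onset of a new syllable: /z/ → /zi/, /n/ → /nɔ/, /d/ → /dɔ/.

jɪziʔðihkɔnɔdɔ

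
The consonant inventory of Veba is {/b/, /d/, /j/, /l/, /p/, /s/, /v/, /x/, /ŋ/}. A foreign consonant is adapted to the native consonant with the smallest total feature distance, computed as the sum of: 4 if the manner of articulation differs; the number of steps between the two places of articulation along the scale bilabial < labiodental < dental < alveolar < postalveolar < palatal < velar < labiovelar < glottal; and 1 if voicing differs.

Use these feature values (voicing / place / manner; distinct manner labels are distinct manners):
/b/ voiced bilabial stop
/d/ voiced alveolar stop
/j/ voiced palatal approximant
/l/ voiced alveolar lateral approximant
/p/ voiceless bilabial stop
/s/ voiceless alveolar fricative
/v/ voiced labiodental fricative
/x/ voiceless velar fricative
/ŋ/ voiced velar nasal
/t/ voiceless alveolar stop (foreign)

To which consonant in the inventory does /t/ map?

/d/ is closest: same manner (stop), place distance 0 (alveolar→alveolar), voicing differs (+1); total 1. Next closest is /p/ at distance 3.

d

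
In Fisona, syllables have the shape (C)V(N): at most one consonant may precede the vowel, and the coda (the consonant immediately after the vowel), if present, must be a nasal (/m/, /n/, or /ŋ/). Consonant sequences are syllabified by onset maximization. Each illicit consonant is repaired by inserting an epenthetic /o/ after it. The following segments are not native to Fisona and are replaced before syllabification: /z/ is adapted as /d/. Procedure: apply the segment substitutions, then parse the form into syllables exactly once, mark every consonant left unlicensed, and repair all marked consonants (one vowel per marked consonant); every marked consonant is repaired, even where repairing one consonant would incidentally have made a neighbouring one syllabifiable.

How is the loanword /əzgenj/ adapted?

Substitution: /z/ → /d/, giving /ədgenj/.
Syllabifying with onset maximization leaves /d/, /j/ stranded (only a nasal (/m/, /n/, or /ŋ/) is licensed in coda position; onsets are limited to one consonant).
Epenthesis after each stranded consonant: /d/ → /do/, /j/ → /jo/.

ədogenjo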